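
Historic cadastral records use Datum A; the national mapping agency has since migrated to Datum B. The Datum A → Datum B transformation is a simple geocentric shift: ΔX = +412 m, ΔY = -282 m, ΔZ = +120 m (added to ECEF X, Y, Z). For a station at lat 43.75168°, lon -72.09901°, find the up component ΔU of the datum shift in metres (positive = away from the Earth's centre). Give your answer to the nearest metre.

ΔU = 368 m

The local up (radial) axis is (cos φ cos λ, cos φ sin λ, sin φ), giving ΔU = 91.476 + 193.840 + 82.984 = 368.30 m.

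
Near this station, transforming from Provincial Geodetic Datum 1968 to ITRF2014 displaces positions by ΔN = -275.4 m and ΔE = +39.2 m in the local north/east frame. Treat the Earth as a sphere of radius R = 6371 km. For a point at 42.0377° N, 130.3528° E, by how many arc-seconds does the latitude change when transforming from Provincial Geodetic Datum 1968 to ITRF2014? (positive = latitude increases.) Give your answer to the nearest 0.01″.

On a sphere of radius R, 1 rad of latitude = R, so Δφ = ΔN / R = -275.4 / 6371000 = -4.3227e-05 rad = -8.916″.

Δφ = -8.92″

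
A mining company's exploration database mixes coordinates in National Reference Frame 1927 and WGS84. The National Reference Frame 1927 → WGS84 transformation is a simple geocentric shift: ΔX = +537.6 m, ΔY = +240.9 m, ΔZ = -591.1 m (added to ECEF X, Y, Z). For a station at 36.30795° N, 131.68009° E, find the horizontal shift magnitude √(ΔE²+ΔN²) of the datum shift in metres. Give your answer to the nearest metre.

The local east axis at (φ, λ) is (−sin λ, cos λ, 0), so ΔE = −sin(131.68009°)·537.6 + cos(131.68009°)·240.9 = -561.71 m.
The local north axis is (−sin φ cos λ, −sin φ sin λ, cos φ), giving ΔN = 211.678 − 106.536 − 476.336 = -371.19 m.
Horizontal magnitude = √(ΔE² + ΔN²) = √((-561.71)² + (-371.19)²) = 673.28 m.

673 m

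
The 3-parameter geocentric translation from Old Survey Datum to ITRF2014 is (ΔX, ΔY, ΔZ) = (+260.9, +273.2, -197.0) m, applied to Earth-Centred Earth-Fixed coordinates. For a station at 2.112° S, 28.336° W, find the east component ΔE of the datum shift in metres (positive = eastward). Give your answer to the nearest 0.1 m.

ΔE = 364.3 m

At φ = -2.112°, λ = -28.336°: sin φ = -0.036853, cos φ = 0.999321, sin λ = -0.474641, cos λ = 0.880179.
ΔE = −sin λ·ΔX + cos λ·ΔY = −(-0.474641)·(260.9) + (0.880179)·(273.2) = 364.30 m.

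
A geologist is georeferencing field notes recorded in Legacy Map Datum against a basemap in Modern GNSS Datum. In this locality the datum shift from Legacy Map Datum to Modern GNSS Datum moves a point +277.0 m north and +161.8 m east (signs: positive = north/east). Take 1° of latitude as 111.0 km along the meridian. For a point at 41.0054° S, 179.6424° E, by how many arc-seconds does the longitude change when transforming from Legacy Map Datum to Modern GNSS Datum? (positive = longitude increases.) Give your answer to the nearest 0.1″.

Δλ = 7.0″

At latitude -41.0054°, cos φ = 0.754648.
1° of longitude at this latitude = 111.0 × cos φ = 83.77 km, so Δλ = 161.8 / 83765.9 = 0.0019316° = 6.954″.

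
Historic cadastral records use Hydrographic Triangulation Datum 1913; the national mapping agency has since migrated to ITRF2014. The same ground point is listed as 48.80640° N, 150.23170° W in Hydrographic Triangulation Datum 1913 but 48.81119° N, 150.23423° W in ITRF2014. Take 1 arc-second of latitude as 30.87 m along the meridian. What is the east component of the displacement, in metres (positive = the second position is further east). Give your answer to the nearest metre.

ΔE = -185 m

Δφ = 48.81119° − 48.80640° = +0.00479°; Δλ = -150.23423° − -150.23170° = -0.00253°.
1° of latitude = 3600 × 30.87 = 111132 m.
ΔN = Δφ × 111132 = 532.3 m; ΔE = Δλ × 111132 × cos(48.80640°) = -0.00253 × 111132 × 0.658605 = -185.2 m.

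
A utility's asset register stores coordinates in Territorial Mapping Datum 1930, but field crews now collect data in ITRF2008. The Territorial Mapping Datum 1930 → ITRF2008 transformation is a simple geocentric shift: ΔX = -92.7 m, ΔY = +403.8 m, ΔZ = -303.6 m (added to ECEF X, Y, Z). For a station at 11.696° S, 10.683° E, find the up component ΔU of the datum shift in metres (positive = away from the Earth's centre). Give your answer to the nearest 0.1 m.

ΔU = 45.6 m

At φ = -11.696°, λ = 10.683°: sin φ = -0.202719, cos φ = 0.979237, sin λ = 0.185375, cos λ = 0.982668.
ΔU = cos φ cos λ·ΔX + cos φ sin λ·ΔY + sin φ·ΔZ = (0.979237)(0.982668)(-92.7) + (0.979237)(0.185375)(403.8) + (-0.202719)(-303.6) = 45.64 m.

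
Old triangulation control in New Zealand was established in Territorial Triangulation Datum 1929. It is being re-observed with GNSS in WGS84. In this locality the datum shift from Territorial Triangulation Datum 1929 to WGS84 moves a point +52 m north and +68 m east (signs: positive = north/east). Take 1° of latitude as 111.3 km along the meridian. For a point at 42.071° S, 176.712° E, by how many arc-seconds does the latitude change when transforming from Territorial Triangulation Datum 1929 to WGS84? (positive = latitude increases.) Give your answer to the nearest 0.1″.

Δφ = 1.7″

1° of latitude = 111.3 km, so Δφ = 52.0 / 111300 = 0.0004672° = 1.682″.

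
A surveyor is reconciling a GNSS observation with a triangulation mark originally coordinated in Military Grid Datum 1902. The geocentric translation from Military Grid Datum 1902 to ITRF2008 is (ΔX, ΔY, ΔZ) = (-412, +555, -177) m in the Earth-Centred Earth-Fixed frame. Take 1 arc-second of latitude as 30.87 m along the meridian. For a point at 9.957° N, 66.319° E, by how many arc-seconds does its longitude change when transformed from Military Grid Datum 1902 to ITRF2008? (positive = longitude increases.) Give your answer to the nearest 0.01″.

sin φ = 0.172909, cos φ = 0.984938, sin λ = 0.915796, cos λ = 0.401644.
East component: ΔE = −sin λ·ΔX + cos λ·ΔY = −(0.915796)(-412) + (0.401644)(555) = 600.22 m.
1° of latitude spans 3600 × 30.87 = 111132 m; at latitude φ, 1° of longitude spans that × cos φ = 109458.1 m, so Δλ = 600.22 / 109458.1 × 3600 = 19.741″.

Δλ = 19.74″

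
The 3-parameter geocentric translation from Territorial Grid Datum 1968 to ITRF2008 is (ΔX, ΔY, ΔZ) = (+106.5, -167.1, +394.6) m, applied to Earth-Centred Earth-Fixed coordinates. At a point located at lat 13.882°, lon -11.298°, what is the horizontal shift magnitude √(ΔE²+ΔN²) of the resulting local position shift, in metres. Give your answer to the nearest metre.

At φ = 13.882°, λ = -11.298°: sin φ = 0.239923, cos φ = 0.970792, sin λ = -0.195912, cos λ = 0.980621.
ΔE = −sin λ·ΔX + cos λ·ΔY = −(-0.195912)·(106.5) + (0.980621)·(-167.1) = -143.00 m.
ΔN = −sin φ cos λ·ΔX − sin φ sin λ·ΔY + cos φ·ΔZ = −(0.239923)(0.980621)(106.5) − (0.239923)(-0.195912)(-167.1) + (0.970792)(394.6) = 350.16 m.
Horizontal magnitude = √(ΔE² + ΔN²) = √((-143.00)² + 350.16²) = 378.24 m.

378 m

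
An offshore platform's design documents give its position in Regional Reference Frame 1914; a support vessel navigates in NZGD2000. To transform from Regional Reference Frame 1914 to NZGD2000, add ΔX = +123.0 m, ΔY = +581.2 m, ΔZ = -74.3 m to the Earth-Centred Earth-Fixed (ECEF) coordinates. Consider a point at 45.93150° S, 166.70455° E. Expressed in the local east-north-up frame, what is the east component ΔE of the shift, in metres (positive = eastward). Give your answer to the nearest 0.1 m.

ΔE = -593.9 m

At φ = -45.93150°, λ = 166.70455°: sin φ = -0.718509, cos φ = 0.695518, sin λ = 0.229972, cos λ = -0.973197.
ΔE = −sin λ·ΔX + cos λ·ΔY = −(0.229972)·(123.0) + (-0.973197)·(581.2) = -593.91 m.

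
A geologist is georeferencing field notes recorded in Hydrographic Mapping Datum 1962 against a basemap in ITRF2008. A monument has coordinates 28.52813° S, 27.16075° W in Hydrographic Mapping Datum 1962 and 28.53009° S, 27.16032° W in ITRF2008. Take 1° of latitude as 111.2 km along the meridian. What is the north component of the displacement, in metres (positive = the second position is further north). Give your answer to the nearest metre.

ΔN = -218 m

Δφ = -28.53009° − -28.52813° = -0.00196°; Δλ = -27.16032° − -27.16075° = +0.00043°.
ΔN = Δφ × 111200 = -218.0 m; ΔE = Δλ × 111200 × cos(-28.52813°) = +0.00043 × 111200 × 0.878583 = 42.0 m.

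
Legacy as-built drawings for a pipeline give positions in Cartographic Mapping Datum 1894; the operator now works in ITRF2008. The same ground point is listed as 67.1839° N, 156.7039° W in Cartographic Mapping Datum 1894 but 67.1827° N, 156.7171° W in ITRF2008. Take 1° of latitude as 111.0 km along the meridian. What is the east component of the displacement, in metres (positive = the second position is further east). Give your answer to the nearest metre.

ΔE = -568 m

Δφ = 67.1827° − 67.1839° = -0.0012°; Δλ = -156.7171° − -156.7039° = -0.0132°.
ΔN = Δφ × 111000 = -133.2 m; ΔE = Δλ × 111000 × cos(67.1839°) = -0.0132 × 111000 × 0.387775 = -568.2 m.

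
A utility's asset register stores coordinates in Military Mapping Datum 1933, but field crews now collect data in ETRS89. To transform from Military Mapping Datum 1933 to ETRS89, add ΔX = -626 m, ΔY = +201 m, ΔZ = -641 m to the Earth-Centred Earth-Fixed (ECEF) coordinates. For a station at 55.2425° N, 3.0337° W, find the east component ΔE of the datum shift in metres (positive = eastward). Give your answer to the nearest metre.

The local east axis at (φ, λ) is (−sin λ, cos λ, 0), so ΔE = −sin(-3.0337°)·(-626) + cos(-3.0337°)·201 = 167.59 m.

ΔE = 168 m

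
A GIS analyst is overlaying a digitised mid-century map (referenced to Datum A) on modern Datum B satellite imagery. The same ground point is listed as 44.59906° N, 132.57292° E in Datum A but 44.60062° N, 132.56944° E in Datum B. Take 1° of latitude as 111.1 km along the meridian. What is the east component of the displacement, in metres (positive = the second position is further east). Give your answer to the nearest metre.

ΔE = -275 m

Δφ = 44.60062° − 44.59906° = +0.00156°; Δλ = 132.56944° − 132.57292° = -0.00348°.
ΔN = Δφ × 111100 = 173.3 m; ΔE = Δλ × 111100 × cos(44.59906°) = -0.00348 × 111100 × 0.712038 = -275.3 m.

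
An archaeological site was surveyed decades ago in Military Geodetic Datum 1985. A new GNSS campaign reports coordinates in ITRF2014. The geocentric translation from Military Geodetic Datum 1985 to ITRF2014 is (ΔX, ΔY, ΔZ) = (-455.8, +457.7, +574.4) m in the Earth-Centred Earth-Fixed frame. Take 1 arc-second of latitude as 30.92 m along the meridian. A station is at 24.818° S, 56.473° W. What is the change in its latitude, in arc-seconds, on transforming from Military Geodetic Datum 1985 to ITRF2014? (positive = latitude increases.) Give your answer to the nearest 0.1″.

Δφ = 8.3″

sin φ = -0.419737, cos φ = 0.907646, sin λ = -0.833626, cos λ = 0.552330.
North component: ΔN = −sin φ cos λ·ΔX − sin φ sin λ·ΔY + cos φ·ΔZ = −(-0.419737)(0.552330)(-455.8) − (-0.419737)(-0.833626)(457.7) + (0.907646)(574.4) = 255.53 m.
1° of latitude spans 3600 × 30.92 = 111312 m, so Δφ = 255.53 / 111312 × 3600 = 8.264″.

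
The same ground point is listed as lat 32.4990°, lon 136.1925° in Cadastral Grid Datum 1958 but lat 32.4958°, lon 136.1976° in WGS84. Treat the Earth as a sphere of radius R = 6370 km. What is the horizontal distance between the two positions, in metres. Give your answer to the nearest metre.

Δφ = 32.4958° − 32.4990° = -0.0032°; Δλ = 136.1976° − 136.1925° = +0.0051°.
1° along a meridian = πR/180 = 111177 m.
ΔN = Δφ × 111177 = -355.8 m; ΔE = Δλ × 111177 × cos(32.4990°) = +0.0051 × 111177 × 0.843401 = 478.2 m.
Distance = √(ΔE² + ΔN²) = √(478.2² + (-355.8)²) = 596.0 m.

596 m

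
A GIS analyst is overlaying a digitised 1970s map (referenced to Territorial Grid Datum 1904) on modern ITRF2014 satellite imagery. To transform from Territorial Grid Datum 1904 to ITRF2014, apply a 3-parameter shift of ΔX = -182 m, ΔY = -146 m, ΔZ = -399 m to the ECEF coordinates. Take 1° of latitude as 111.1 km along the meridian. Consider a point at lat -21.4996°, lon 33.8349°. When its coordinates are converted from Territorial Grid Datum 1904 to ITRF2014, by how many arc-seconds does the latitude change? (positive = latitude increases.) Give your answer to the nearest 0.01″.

Δφ = -14.79″

sin φ = -0.366495, cos φ = 0.930420, sin λ = 0.556802, cos λ = 0.830645.
North component: ΔN = −sin φ cos λ·ΔX − sin φ sin λ·ΔY + cos φ·ΔZ = −(-0.366495)(0.830645)(-182) − (-0.366495)(0.556802)(-146) + (0.930420)(-399) = -456.44 m.
1° of latitude spans 111100 m, so Δφ = -456.44 / 111100 × 3600 = -14.790″.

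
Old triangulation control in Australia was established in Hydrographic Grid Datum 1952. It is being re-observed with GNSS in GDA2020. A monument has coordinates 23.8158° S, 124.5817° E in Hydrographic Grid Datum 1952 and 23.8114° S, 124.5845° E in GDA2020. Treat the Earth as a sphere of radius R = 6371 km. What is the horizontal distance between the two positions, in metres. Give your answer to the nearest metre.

566 m

Δφ = -23.8114° − -23.8158° = +0.0044°; Δλ = 124.5845° − 124.5817° = +0.0028°.
1° along a meridian = πR/180 = 111195 m.
ΔN = Δφ × 111195 = 489.3 m; ΔE = Δλ × 111195 × cos(-23.8158°) = +0.0028 × 111195 × 0.914848 = 284.8 m.
Distance = √(ΔE² + ΔN²) = √(284.8² + 489.3²) = 566.1 m.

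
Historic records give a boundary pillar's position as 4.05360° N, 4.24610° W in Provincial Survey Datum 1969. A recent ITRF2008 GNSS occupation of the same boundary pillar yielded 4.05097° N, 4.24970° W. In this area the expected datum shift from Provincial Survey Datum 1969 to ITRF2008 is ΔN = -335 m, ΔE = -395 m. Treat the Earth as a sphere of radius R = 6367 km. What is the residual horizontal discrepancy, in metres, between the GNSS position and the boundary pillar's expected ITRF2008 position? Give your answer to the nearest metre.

43 m

Observed coordinate differences: Δφ = -0.00263°, Δλ = -0.00360°.
Converting to metres (1° lat = 111125 m, cos φ = 0.997498): observed ΔN = -292.3 m, observed ΔE = -399.0 m.
Subtracting the expected shift leaves a residual of -292.3 − (-335) = 42.7 m north and -399.0 − (-395) = -4.0 m east.
Residual distance = √(42.7² + (-4.0)²) = 42.9 m.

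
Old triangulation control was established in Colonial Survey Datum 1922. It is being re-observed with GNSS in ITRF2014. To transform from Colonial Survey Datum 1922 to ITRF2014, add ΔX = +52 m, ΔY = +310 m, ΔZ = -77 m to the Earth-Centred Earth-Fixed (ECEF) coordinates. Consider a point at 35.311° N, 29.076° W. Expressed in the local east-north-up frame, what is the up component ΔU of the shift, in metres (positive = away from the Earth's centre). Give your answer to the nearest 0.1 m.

ΔU = -130.4 m

At φ = 35.311°, λ = -29.076°: sin φ = 0.578014, cos φ = 0.816027, sin λ = -0.485969, cos λ = 0.873976.
ΔU = cos φ cos λ·ΔX + cos φ sin λ·ΔY + sin φ·ΔZ = (0.816027)(0.873976)(52) + (0.816027)(-0.485969)(310) + (0.578014)(-77) = -130.36 m.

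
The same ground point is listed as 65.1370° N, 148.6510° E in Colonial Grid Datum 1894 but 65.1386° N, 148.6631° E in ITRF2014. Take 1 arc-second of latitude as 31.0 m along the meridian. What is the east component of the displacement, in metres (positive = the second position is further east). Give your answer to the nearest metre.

ΔE = 568 m

Δφ = 65.1386° − 65.1370° = +0.0016°; Δλ = 148.6631° − 148.6510° = +0.0121°.
1° of latitude = 3600 × 31.00 = 111600 m.
ΔN = Δφ × 111600 = 178.6 m; ΔE = Δλ × 111600 × cos(65.1370°) = +0.0121 × 111600 × 0.420450 = 567.8 m.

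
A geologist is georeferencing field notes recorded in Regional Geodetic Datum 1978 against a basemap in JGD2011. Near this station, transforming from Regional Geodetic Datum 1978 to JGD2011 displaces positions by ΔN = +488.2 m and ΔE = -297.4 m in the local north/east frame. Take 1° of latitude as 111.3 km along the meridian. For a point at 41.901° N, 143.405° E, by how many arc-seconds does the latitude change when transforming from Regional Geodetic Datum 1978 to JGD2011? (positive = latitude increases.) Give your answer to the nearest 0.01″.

Δφ = 15.79″

1° of latitude = 111.3 km, so Δφ = 488.2 / 111300 = 0.0043863° = 15.791″.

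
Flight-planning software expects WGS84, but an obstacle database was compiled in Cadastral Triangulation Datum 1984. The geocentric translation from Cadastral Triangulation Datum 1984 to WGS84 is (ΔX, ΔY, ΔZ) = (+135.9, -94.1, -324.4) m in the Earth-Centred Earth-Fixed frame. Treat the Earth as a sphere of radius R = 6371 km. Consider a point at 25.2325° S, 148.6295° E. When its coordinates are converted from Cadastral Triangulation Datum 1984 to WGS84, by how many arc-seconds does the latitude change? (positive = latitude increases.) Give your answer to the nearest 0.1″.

sin φ = -0.426292, cos φ = 0.904585, sin λ = 0.520570, cos λ = -0.853819.
North component: ΔN = −sin φ cos λ·ΔX − sin φ sin λ·ΔY + cos φ·ΔZ = −(-0.426292)(-0.853819)(135.9) − (-0.426292)(0.520570)(-94.1) + (0.904585)(-324.4) = -363.79 m.
1° of latitude spans πR/180 = 111195 m, so Δφ = -363.79 / 111195 × 3600 = -11.778″.

Δφ = -11.8″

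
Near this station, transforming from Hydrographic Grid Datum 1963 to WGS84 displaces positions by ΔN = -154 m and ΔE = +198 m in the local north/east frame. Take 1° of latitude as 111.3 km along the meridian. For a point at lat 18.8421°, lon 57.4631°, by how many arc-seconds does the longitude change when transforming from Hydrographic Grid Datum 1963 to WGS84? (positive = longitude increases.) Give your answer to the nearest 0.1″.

At latitude 18.8421°, cos φ = 0.946412.
1° of longitude at this latitude = 111.3 × cos φ = 105.34 km, so Δλ = 198.0 / 105335.7 = 0.0018797° = 6.767″.

Δλ = 6.8″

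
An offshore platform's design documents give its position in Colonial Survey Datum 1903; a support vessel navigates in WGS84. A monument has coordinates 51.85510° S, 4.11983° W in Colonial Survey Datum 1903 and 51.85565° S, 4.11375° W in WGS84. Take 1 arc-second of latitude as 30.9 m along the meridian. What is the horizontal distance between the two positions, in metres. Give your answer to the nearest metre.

422 m

Δφ = -51.85565° − -51.85510° = -0.00055°; Δλ = -4.11375° − -4.11983° = +0.00608°.
1° of latitude = 3600 × 30.90 = 111240 m.
ΔN = Δφ × 111240 = -61.2 m; ΔE = Δλ × 111240 × cos(-51.85510°) = +0.00608 × 111240 × 0.617652 = 417.7 m.
Distance = √(ΔE² + ΔN²) = √(417.7² + (-61.2)²) = 422.2 m.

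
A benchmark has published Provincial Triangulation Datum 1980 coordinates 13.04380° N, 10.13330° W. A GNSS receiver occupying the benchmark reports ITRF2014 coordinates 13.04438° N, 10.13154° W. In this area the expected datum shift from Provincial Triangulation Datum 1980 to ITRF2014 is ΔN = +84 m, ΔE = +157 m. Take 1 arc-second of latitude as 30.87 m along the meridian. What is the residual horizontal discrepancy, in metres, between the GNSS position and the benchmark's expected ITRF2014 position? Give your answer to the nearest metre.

Observed coordinate differences: Δφ = +0.00058°, Δλ = +0.00176°.
Converting to metres (1° lat = 111132 m, cos φ = 0.974198): observed ΔN = 64.5 m, observed ΔE = 190.5 m.
Subtracting the expected shift leaves a residual of 64.5 − (84) = -19.5 m north and 190.5 − (157) = 33.5 m east.
Residual distance = √((-19.5)² + 33.5²) = 38.8 m.

39 m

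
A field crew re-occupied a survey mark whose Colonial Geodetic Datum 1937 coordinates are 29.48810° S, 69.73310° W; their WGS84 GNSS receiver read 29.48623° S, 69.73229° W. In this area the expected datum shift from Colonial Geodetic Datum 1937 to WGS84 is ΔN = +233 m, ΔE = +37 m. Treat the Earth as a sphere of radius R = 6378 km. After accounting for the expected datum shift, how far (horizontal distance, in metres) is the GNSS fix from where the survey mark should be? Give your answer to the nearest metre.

48 m

Observed coordinate differences: Δφ = +0.00187°, Δλ = +0.00081°.
Converting to metres (1° lat = 111317 m, cos φ = 0.870458): observed ΔN = 208.2 m, observed ΔE = 78.5 m.
Subtracting the expected shift leaves a residual of 208.2 − (233) = -24.8 m north and 78.5 − (37) = 41.5 m east.
Residual distance = √((-24.8)² + 41.5²) = 48.4 m.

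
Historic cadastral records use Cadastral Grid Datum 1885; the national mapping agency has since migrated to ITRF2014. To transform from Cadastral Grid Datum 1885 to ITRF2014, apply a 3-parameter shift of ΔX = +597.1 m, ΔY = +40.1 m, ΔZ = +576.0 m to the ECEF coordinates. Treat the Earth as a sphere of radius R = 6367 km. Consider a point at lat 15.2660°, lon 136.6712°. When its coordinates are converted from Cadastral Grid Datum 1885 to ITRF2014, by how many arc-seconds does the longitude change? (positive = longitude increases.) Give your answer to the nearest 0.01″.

Δλ = -14.74″

sin φ = 0.263301, cos φ = 0.964714, sin λ = 0.686184, cos λ = -0.727428.
East component: ΔE = −sin λ·ΔX + cos λ·ΔY = −(0.686184)(597.1) + (-0.727428)(40.1) = -438.89 m.
1° of latitude spans πR/180 = 111125 m; at latitude φ, 1° of longitude spans that × cos φ = 107203.9 m, so Δλ = -438.89 / 107203.9 × 3600 = -14.738″.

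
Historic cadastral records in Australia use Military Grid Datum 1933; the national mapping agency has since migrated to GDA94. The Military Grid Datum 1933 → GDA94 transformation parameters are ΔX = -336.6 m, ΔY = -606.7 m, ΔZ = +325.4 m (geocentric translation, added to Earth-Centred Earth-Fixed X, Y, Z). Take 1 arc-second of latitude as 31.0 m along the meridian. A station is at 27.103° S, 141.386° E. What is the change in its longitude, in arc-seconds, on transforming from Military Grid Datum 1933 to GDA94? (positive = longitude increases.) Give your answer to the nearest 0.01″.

sin φ = -0.455592, cos φ = 0.890189, sin λ = 0.624071, cos λ = -0.781368.
East component: ΔE = −sin λ·ΔX + cos λ·ΔY = −(0.624071)(-336.6) + (-0.781368)(-606.7) = 684.12 m.
1° of latitude spans 3600 × 31.00 = 111600 m; at latitude φ, 1° of longitude spans that × cos φ = 99345.1 m, so Δλ = 684.12 / 99345.1 × 3600 = 24.791″.

Δλ = 24.79″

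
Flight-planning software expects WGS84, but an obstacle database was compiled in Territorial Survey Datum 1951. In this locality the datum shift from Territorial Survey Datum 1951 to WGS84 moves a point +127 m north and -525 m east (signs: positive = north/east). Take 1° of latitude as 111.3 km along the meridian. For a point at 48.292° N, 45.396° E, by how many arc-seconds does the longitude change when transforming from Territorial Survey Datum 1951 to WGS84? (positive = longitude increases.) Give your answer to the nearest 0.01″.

Δλ = -25.52″

At latitude 48.292°, cos φ = 0.665335.
1° of longitude at this latitude = 111.3 × cos φ = 74.05 km, so Δλ = -525.0 / 74051.7 = -0.0070896° = -25.523″.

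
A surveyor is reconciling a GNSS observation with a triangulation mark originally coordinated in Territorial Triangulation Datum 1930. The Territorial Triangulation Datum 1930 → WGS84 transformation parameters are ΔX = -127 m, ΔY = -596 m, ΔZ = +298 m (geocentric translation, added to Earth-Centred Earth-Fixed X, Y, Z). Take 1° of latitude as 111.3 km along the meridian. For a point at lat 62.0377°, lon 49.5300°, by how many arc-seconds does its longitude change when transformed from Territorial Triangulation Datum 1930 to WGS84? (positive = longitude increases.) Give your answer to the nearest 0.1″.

Δλ = -20.0″

sin φ = 0.883256, cos φ = 0.468890, sin λ = 0.760746, cos λ = 0.649050.
East component: ΔE = −sin λ·ΔX + cos λ·ΔY = −(0.760746)(-127) + (0.649050)(-596) = -290.22 m.
1° of latitude spans 111300 m; at latitude φ, 1° of longitude spans that × cos φ = 52187.5 m, so Δλ = -290.22 / 52187.5 × 3600 = -20.020″.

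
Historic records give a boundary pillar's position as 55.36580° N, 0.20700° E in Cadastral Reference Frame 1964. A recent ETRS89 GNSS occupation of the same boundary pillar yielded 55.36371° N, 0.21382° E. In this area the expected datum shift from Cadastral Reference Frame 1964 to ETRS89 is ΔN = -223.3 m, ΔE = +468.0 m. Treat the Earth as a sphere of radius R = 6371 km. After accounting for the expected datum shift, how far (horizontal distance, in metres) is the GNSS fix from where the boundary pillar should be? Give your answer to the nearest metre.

Observed coordinate differences: Δφ = -0.00209°, Δλ = +0.00682°.
Converting to metres (1° lat = 111195 m, cos φ = 0.568335): observed ΔN = -232.4 m, observed ΔE = 431.0 m.
Subtracting the expected shift leaves a residual of -232.4 − (-223.3) = -9.1 m north and 431.0 − (468.0) = -37.0 m east.
Residual distance = √((-9.1)² + (-37.0)²) = 38.1 m.

38 m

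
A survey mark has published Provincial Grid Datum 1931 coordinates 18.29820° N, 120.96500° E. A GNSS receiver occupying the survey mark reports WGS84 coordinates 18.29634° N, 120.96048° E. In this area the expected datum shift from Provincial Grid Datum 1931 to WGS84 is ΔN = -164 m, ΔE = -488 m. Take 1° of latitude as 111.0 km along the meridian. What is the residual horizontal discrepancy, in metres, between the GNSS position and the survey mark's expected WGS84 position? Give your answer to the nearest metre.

Observed coordinate differences: Δφ = -0.00186°, Δλ = -0.00452°.
Converting to metres (1° lat = 111000 m, cos φ = 0.949435): observed ΔN = -206.5 m, observed ΔE = -476.4 m.
Subtracting the expected shift leaves a residual of -206.5 − (-164) = -42.5 m north and -476.4 − (-488) = 11.6 m east.
Residual distance = √((-42.5)² + 11.6²) = 44.0 m.

44 m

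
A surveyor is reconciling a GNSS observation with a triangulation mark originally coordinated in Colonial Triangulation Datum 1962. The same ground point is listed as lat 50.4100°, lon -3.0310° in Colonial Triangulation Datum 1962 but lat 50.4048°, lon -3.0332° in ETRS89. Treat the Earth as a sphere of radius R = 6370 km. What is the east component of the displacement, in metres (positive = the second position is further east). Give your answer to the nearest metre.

ΔE = -156 m

Δφ = 50.4048° − 50.4100° = -0.0052°; Δλ = -3.0332° − -3.0310° = -0.0022°.
1° along a meridian = πR/180 = 111177 m.
ΔN = Δφ × 111177 = -578.1 m; ΔE = Δλ × 111177 × cos(50.4100°) = -0.0022 × 111177 × 0.637290 = -155.9 m.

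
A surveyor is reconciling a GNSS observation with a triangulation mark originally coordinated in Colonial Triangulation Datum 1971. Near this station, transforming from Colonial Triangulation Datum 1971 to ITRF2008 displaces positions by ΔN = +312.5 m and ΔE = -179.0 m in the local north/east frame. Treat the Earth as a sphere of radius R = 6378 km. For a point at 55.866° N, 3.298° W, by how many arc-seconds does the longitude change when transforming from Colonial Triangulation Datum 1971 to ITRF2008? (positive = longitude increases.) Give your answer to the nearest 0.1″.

Δλ = -10.3″

At latitude 55.866°, cos φ = 0.561130.
One radian of longitude at latitude φ spans R cos φ, so Δλ = ΔE / (R cos φ) = -179.0 / (6378000 × 0.561130) = -5.0016e-05 rad = -10.316″.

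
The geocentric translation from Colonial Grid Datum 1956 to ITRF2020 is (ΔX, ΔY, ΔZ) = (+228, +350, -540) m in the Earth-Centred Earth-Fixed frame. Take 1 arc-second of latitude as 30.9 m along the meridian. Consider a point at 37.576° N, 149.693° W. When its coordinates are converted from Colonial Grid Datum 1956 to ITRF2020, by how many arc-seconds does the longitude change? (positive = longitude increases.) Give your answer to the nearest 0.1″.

sin φ = 0.609813, cos φ = 0.792545, sin λ = -0.504633, cos λ = -0.863334.
East component: ΔE = −sin λ·ΔX + cos λ·ΔY = −(-0.504633)(228) + (-0.863334)(350) = -187.11 m.
1° of latitude spans 3600 × 30.90 = 111240 m; at latitude φ, 1° of longitude spans that × cos φ = 88162.7 m, so Δλ = -187.11 / 88162.7 × 3600 = -7.640″.

Δλ = -7.6″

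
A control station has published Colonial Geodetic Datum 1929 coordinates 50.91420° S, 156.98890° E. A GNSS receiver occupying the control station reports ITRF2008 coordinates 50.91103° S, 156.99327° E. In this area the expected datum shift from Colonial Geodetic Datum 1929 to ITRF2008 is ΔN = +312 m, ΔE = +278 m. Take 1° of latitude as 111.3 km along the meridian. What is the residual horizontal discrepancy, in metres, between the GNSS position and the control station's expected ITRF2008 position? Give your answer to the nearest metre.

50 m

Observed coordinate differences: Δφ = +0.00317°, Δλ = +0.00437°.
Converting to metres (1° lat = 111300 m, cos φ = 0.630483): observed ΔN = 352.8 m, observed ΔE = 306.7 m.
Subtracting the expected shift leaves a residual of 352.8 − (312) = 40.8 m north and 306.7 − (278) = 28.7 m east.
Residual distance = √(40.8² + 28.7²) = 49.9 m.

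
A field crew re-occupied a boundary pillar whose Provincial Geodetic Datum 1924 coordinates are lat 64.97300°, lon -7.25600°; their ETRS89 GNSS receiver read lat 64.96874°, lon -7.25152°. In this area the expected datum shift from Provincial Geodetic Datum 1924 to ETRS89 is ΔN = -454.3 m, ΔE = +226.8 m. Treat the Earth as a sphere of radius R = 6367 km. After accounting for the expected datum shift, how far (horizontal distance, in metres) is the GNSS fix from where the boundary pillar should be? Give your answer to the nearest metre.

25 m

Observed coordinate differences: Δφ = -0.00426°, Δλ = +0.00448°.
Converting to metres (1° lat = 111125 m, cos φ = 0.423045): observed ΔN = -473.4 m, observed ΔE = 210.6 m.
Subtracting the expected shift leaves a residual of -473.4 − (-454.3) = -19.1 m north and 210.6 − (226.8) = -16.2 m east.
Residual distance = √((-19.1)² + (-16.2)²) = 25.0 m.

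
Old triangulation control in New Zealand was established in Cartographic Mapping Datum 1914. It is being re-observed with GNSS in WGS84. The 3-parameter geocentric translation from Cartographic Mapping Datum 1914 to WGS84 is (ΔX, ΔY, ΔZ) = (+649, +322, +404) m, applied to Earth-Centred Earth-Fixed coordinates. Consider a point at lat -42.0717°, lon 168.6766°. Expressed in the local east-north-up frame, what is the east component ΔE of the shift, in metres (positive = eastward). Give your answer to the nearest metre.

ΔE = -443 m

The local east axis at (φ, λ) is (−sin λ, cos λ, 0), so ΔE = −sin(168.6766°)·649 + cos(168.6766°)·322 = -443.16 m.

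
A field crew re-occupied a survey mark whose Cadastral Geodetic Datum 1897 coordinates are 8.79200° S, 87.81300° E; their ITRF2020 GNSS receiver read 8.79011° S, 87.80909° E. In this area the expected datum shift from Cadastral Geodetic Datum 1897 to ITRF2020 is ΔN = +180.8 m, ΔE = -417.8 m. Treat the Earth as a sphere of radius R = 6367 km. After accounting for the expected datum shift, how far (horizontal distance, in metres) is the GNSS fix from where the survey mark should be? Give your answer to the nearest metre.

Observed coordinate differences: Δφ = +0.00189°, Δλ = -0.00391°.
Converting to metres (1° lat = 111125 m, cos φ = 0.988250): observed ΔN = 210.0 m, observed ΔE = -429.4 m.
Subtracting the expected shift leaves a residual of 210.0 − (180.8) = 29.2 m north and -429.4 − (-417.8) = -11.6 m east.
Residual distance = √(29.2² + (-11.6)²) = 31.4 m.

31 m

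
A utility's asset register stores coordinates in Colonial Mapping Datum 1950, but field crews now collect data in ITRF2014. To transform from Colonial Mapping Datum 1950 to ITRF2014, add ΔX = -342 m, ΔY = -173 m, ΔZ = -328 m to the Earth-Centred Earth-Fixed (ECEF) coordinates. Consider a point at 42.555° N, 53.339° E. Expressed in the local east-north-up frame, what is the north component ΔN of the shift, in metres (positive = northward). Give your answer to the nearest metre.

ΔN = -10 m

The local north axis is (−sin φ cos λ, −sin φ sin λ, cos φ), giving ΔN = 138.101 + 93.855 − 241.614 = -9.66 m.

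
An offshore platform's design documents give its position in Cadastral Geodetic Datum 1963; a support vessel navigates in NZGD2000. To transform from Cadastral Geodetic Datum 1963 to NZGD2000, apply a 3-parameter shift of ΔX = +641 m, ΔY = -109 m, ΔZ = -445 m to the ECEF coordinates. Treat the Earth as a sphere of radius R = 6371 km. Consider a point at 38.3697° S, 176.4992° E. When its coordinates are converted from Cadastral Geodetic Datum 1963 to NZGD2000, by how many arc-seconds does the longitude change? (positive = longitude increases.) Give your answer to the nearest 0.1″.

sin φ = -0.620733, cos φ = 0.784022, sin λ = 0.061062, cos λ = -0.998134.
East component: ΔE = −sin λ·ΔX + cos λ·ΔY = −(0.061062)(641) + (-0.998134)(-109) = 69.66 m.
1° of latitude spans πR/180 = 111195 m; at latitude φ, 1° of longitude spans that × cos φ = 87179.3 m, so Δλ = 69.66 / 87179.3 × 3600 = 2.876″.

Δλ = 2.9″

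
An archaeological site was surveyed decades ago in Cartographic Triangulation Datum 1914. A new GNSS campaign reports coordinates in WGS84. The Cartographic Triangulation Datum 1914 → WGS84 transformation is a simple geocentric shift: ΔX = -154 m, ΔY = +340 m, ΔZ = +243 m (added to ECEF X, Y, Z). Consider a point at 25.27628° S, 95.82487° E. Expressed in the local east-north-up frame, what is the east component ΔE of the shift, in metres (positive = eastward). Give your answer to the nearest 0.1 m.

At φ = -25.27628°, λ = 95.82487°: sin φ = -0.426984, cos φ = 0.904259, sin λ = 0.994837, cos λ = -0.101488.
ΔE = −sin λ·ΔX + cos λ·ΔY = −(0.994837)·(-154) + (-0.101488)·(340) = 118.70 m.

ΔE = 118.7 m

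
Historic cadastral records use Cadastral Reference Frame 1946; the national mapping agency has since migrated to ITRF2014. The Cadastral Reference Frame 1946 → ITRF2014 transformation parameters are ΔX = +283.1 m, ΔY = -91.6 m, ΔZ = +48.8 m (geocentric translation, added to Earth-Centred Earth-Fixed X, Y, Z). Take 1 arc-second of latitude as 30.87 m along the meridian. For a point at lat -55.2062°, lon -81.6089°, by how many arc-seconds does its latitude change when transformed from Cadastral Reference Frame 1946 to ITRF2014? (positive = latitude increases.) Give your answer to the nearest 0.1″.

sin φ = -0.821211, cos φ = 0.570625, sin λ = -0.989295, cos λ = 0.145929.
North component: ΔN = −sin φ cos λ·ΔX − sin φ sin λ·ΔY + cos φ·ΔZ = −(-0.821211)(0.145929)(283.1) − (-0.821211)(-0.989295)(-91.6) + (0.570625)(48.8) = 136.19 m.
1° of latitude spans 3600 × 30.87 = 111132 m, so Δφ = 136.19 / 111132 × 3600 = 4.412″.

Δφ = 4.4″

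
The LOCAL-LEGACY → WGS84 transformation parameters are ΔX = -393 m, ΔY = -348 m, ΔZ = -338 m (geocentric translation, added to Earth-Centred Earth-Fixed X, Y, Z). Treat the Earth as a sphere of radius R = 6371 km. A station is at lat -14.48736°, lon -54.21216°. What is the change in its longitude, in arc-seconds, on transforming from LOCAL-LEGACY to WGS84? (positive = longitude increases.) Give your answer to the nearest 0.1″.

sin φ = -0.250166, cos φ = 0.968203, sin λ = -0.811188, cos λ = 0.584786.
East component: ΔE = −sin λ·ΔX + cos λ·ΔY = −(-0.811188)(-393) + (0.584786)(-348) = -522.30 m.
1° of latitude spans πR/180 = 111195 m; at latitude φ, 1° of longitude spans that × cos φ = 107659.2 m, so Δλ = -522.30 / 107659.2 × 3600 = -17.465″.

Δλ = -17.5″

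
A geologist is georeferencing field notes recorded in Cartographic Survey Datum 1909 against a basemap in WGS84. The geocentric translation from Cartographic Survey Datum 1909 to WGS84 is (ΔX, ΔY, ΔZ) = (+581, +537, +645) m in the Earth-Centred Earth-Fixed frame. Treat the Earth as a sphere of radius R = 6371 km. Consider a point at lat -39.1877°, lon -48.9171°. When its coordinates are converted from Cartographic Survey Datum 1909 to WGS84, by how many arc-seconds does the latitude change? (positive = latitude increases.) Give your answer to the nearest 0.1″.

sin φ = -0.631863, cos φ = 0.775080, sin λ = -0.753760, cos λ = 0.657150.
North component: ΔN = −sin φ cos λ·ΔX − sin φ sin λ·ΔY + cos φ·ΔZ = −(-0.631863)(0.657150)(581) − (-0.631863)(-0.753760)(537) + (0.775080)(645) = 485.42 m.
1° of latitude spans πR/180 = 111195 m, so Δφ = 485.42 / 111195 × 3600 = 15.716″.

Δφ = 15.7″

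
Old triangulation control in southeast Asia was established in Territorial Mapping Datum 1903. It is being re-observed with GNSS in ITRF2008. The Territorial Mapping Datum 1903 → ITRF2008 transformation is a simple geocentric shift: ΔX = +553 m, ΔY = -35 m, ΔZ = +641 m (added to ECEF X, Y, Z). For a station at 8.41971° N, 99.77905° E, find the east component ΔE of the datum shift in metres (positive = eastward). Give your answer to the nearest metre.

The local east axis at (φ, λ) is (−sin λ, cos λ, 0), so ΔE = −sin(99.77905°)·553 + cos(99.77905°)·(-35) = -539.02 m.

ΔE = -539 m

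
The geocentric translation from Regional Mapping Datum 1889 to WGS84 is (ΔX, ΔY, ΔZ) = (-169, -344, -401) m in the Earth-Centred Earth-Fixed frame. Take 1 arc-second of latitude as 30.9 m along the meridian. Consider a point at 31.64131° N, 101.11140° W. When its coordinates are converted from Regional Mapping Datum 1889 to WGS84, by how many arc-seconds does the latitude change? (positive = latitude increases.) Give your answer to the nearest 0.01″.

Δφ = -17.33″

sin φ = 0.524600, cos φ = 0.851349, sin λ = -0.981254, cos λ = -0.192717.
North component: ΔN = −sin φ cos λ·ΔX − sin φ sin λ·ΔY + cos φ·ΔZ = −(0.524600)(-0.192717)(-169) − (0.524600)(-0.981254)(-344) + (0.851349)(-401) = -535.56 m.
1° of latitude spans 3600 × 30.90 = 111240 m, so Δφ = -535.56 / 111240 × 3600 = -17.332″.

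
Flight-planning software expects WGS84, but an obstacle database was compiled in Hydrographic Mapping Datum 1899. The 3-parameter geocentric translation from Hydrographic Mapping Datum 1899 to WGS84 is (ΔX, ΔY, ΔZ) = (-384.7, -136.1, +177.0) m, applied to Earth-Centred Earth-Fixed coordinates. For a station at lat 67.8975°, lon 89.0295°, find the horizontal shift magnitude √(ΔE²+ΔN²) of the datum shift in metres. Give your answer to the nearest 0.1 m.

430.9 m

At φ = 67.8975°, λ = 89.0295°: sin φ = 0.926512, cos φ = 0.376265, sin λ = 0.999857, cos λ = 0.016938.
ΔE = −sin λ·ΔX + cos λ·ΔY = −(0.999857)·(-384.7) + (0.016938)·(-136.1) = 382.34 m.
ΔN = −sin φ cos λ·ΔX − sin φ sin λ·ΔY + cos φ·ΔZ = −(0.926512)(0.016938)(-384.7) − (0.926512)(0.999857)(-136.1) + (0.376265)(177.0) = 198.72 m.
Horizontal magnitude = √(ΔE² + ΔN²) = √(382.34² + 198.72²) = 430.90 m.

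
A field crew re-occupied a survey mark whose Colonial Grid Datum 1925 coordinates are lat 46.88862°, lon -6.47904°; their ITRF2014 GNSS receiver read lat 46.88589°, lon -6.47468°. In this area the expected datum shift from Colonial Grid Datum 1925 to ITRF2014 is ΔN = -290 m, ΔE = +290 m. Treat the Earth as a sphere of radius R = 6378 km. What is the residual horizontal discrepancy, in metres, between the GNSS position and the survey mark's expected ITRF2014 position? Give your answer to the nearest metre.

Observed coordinate differences: Δφ = -0.00273°, Δλ = +0.00436°.
Converting to metres (1° lat = 111317 m, cos φ = 0.683419): observed ΔN = -303.9 m, observed ΔE = 331.7 m.
Subtracting the expected shift leaves a residual of -303.9 − (-290) = -13.9 m north and 331.7 − (290) = 41.7 m east.
Residual distance = √((-13.9)² + 41.7²) = 43.9 m.

44 m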